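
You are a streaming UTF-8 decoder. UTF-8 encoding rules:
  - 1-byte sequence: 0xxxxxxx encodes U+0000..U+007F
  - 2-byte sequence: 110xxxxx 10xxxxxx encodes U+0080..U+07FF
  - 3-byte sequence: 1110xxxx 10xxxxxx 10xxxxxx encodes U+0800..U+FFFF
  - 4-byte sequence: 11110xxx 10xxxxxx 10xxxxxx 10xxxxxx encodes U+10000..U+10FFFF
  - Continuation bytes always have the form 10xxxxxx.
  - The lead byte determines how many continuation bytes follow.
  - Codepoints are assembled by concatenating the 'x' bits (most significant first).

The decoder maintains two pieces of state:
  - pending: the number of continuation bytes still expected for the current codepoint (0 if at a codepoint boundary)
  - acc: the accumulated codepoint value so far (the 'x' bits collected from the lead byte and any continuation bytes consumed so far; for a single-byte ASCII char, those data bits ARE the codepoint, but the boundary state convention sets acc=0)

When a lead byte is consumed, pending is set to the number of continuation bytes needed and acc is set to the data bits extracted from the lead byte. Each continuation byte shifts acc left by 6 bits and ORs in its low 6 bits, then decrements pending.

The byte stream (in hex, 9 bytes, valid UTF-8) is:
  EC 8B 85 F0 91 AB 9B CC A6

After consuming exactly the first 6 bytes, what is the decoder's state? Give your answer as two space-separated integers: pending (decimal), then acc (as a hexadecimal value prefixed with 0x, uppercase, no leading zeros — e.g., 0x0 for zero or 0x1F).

Answer: 1 0x46B

Derivation:
Byte[0]=EC: 3-byte lead. pending=2, acc=0xC
Byte[1]=8B: continuation. acc=(acc<<6)|0x0B=0x30B, pending=1
Byte[2]=85: continuation. acc=(acc<<6)|0x05=0xC2C5, pending=0
Byte[3]=F0: 4-byte lead. pending=3, acc=0x0
Byte[4]=91: continuation. acc=(acc<<6)|0x11=0x11, pending=2
Byte[5]=AB: continuation. acc=(acc<<6)|0x2B=0x46B, pending=1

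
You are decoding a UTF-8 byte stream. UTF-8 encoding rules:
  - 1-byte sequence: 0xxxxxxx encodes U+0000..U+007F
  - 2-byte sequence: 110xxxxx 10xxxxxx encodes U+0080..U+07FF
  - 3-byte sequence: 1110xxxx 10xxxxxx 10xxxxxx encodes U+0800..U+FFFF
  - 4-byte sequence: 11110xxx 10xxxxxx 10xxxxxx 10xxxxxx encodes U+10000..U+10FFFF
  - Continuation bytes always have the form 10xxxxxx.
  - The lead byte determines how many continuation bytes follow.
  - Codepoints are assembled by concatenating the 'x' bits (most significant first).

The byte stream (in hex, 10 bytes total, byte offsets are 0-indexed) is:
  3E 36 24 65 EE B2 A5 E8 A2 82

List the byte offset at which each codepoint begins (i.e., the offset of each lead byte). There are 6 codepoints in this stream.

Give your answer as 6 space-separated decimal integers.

Byte[0]=3E: 1-byte ASCII. cp=U+003E
Byte[1]=36: 1-byte ASCII. cp=U+0036
Byte[2]=24: 1-byte ASCII. cp=U+0024
Byte[3]=65: 1-byte ASCII. cp=U+0065
Byte[4]=EE: 3-byte lead, need 2 cont bytes. acc=0xE
Byte[5]=B2: continuation. acc=(acc<<6)|0x32=0x3B2
Byte[6]=A5: continuation. acc=(acc<<6)|0x25=0xECA5
Completed: cp=U+ECA5 (starts at byte 4)
Byte[7]=E8: 3-byte lead, need 2 cont bytes. acc=0x8
Byte[8]=A2: continuation. acc=(acc<<6)|0x22=0x222
Byte[9]=82: continuation. acc=(acc<<6)|0x02=0x8882
Completed: cp=U+8882 (starts at byte 7)

Answer: 0 1 2 3 4 7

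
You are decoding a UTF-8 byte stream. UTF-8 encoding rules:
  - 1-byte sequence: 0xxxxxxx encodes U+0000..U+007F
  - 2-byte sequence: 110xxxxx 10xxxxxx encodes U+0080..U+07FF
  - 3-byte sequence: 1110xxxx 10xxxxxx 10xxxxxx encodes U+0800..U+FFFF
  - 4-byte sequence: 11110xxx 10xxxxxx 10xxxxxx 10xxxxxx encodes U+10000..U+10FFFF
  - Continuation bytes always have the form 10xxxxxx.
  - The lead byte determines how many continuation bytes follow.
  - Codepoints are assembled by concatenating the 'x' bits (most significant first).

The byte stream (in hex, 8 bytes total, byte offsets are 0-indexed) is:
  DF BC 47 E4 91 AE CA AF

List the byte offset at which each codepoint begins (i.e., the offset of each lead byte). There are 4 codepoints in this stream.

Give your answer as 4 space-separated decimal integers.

Answer: 0 2 3 6

Derivation:
Byte[0]=DF: 2-byte lead, need 1 cont bytes. acc=0x1F
Byte[1]=BC: continuation. acc=(acc<<6)|0x3C=0x7FC
Completed: cp=U+07FC (starts at byte 0)
Byte[2]=47: 1-byte ASCII. cp=U+0047
Byte[3]=E4: 3-byte lead, need 2 cont bytes. acc=0x4
Byte[4]=91: continuation. acc=(acc<<6)|0x11=0x111
Byte[5]=AE: continuation. acc=(acc<<6)|0x2E=0x446E
Completed: cp=U+446E (starts at byte 3)
Byte[6]=CA: 2-byte lead, need 1 cont bytes. acc=0xA
Byte[7]=AF: continuation. acc=(acc<<6)|0x2F=0x2AF
Completed: cp=U+02AF (starts at byte 6)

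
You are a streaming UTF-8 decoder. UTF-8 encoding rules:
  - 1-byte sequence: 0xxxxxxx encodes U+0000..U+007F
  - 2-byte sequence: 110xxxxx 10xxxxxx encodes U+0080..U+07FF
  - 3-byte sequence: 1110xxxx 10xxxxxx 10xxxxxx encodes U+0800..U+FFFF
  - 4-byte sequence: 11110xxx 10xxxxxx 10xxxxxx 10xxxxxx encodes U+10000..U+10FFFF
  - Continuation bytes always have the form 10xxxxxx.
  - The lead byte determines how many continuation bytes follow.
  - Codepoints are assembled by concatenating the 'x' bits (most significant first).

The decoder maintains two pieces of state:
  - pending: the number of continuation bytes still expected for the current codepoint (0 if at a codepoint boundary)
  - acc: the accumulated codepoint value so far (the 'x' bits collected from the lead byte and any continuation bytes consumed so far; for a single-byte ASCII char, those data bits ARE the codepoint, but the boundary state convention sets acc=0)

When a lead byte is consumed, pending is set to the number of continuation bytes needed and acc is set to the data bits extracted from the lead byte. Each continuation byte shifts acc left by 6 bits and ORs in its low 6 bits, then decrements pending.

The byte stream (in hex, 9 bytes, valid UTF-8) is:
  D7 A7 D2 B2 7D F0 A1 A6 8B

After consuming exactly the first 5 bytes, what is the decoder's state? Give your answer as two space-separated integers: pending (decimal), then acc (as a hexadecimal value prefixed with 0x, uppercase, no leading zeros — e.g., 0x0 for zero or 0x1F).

Answer: 0 0x0

Derivation:
Byte[0]=D7: 2-byte lead. pending=1, acc=0x17
Byte[1]=A7: continuation. acc=(acc<<6)|0x27=0x5E7, pending=0
Byte[2]=D2: 2-byte lead. pending=1, acc=0x12
Byte[3]=B2: continuation. acc=(acc<<6)|0x32=0x4B2, pending=0
Byte[4]=7D: 1-byte. pending=0, acc=0x0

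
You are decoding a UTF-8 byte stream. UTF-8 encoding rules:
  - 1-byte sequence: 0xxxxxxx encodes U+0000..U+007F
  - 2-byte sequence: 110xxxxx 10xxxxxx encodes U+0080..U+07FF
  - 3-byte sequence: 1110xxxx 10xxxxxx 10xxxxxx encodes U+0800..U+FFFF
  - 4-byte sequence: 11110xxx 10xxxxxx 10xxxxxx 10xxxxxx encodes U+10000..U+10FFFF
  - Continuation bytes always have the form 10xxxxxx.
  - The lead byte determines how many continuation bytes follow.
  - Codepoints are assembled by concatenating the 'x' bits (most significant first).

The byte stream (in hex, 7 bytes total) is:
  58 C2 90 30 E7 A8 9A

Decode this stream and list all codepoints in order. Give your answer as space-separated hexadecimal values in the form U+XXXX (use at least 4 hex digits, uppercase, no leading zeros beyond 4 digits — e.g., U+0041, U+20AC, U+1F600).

Answer: U+0058 U+0090 U+0030 U+7A1A

Derivation:
Byte[0]=58: 1-byte ASCII. cp=U+0058
Byte[1]=C2: 2-byte lead, need 1 cont bytes. acc=0x2
Byte[2]=90: continuation. acc=(acc<<6)|0x10=0x90
Completed: cp=U+0090 (starts at byte 1)
Byte[3]=30: 1-byte ASCII. cp=U+0030
Byte[4]=E7: 3-byte lead, need 2 cont bytes. acc=0x7
Byte[5]=A8: continuation. acc=(acc<<6)|0x28=0x1E8
Byte[6]=9A: continuation. acc=(acc<<6)|0x1A=0x7A1A
Completed: cp=U+7A1A (starts at byte 4)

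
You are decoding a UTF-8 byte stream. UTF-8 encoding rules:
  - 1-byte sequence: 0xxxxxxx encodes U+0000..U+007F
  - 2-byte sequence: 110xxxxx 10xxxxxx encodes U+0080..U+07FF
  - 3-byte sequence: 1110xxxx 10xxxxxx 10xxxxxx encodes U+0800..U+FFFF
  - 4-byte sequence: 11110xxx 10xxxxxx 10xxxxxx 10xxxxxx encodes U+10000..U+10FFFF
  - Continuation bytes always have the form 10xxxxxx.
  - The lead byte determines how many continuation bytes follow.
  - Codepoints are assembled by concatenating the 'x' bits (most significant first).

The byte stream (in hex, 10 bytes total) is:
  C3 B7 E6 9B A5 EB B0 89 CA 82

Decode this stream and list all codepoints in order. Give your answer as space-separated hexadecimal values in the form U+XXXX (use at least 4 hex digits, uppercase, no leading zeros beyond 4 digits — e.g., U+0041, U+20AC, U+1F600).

Answer: U+00F7 U+66E5 U+BC09 U+0282

Derivation:
Byte[0]=C3: 2-byte lead, need 1 cont bytes. acc=0x3
Byte[1]=B7: continuation. acc=(acc<<6)|0x37=0xF7
Completed: cp=U+00F7 (starts at byte 0)
Byte[2]=E6: 3-byte lead, need 2 cont bytes. acc=0x6
Byte[3]=9B: continuation. acc=(acc<<6)|0x1B=0x19B
Byte[4]=A5: continuation. acc=(acc<<6)|0x25=0x66E5
Completed: cp=U+66E5 (starts at byte 2)
Byte[5]=EB: 3-byte lead, need 2 cont bytes. acc=0xB
Byte[6]=B0: continuation. acc=(acc<<6)|0x30=0x2F0
Byte[7]=89: continuation. acc=(acc<<6)|0x09=0xBC09
Completed: cp=U+BC09 (starts at byte 5)
Byte[8]=CA: 2-byte lead, need 1 cont bytes. acc=0xA
Byte[9]=82: continuation. acc=(acc<<6)|0x02=0x282
Completed: cp=U+0282 (starts at byte 8)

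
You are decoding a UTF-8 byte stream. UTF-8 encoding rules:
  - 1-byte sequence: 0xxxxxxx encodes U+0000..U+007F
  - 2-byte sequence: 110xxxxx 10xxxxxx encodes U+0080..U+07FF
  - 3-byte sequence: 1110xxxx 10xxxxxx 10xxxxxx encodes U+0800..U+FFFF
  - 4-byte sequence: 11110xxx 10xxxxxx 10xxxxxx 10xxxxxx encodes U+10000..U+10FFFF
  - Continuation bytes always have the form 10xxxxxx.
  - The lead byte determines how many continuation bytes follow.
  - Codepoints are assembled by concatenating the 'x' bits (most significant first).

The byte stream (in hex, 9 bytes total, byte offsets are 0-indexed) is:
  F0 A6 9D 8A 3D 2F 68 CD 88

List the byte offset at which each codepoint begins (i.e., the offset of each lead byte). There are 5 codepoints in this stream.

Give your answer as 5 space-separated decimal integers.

Answer: 0 4 5 6 7

Derivation:
Byte[0]=F0: 4-byte lead, need 3 cont bytes. acc=0x0
Byte[1]=A6: continuation. acc=(acc<<6)|0x26=0x26
Byte[2]=9D: continuation. acc=(acc<<6)|0x1D=0x99D
Byte[3]=8A: continuation. acc=(acc<<6)|0x0A=0x2674A
Completed: cp=U+2674A (starts at byte 0)
Byte[4]=3D: 1-byte ASCII. cp=U+003D
Byte[5]=2F: 1-byte ASCII. cp=U+002F
Byte[6]=68: 1-byte ASCII. cp=U+0068
Byte[7]=CD: 2-byte lead, need 1 cont bytes. acc=0xD
Byte[8]=88: continuation. acc=(acc<<6)|0x08=0x348
Completed: cp=U+0348 (starts at byte 7)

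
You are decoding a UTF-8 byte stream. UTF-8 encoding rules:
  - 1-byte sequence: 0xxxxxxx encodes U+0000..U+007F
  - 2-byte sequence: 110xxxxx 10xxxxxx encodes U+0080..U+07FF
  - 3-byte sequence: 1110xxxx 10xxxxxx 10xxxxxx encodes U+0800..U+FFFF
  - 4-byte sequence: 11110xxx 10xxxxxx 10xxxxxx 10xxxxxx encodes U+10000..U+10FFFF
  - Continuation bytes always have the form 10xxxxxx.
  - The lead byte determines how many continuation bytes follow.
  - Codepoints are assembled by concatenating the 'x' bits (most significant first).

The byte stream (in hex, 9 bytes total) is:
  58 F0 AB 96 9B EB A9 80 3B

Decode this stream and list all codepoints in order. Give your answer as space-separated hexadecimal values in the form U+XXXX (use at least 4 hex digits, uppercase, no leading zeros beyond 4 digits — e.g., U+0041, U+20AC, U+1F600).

Answer: U+0058 U+2B59B U+BA40 U+003B

Derivation:
Byte[0]=58: 1-byte ASCII. cp=U+0058
Byte[1]=F0: 4-byte lead, need 3 cont bytes. acc=0x0
Byte[2]=AB: continuation. acc=(acc<<6)|0x2B=0x2B
Byte[3]=96: continuation. acc=(acc<<6)|0x16=0xAD6
Byte[4]=9B: continuation. acc=(acc<<6)|0x1B=0x2B59B
Completed: cp=U+2B59B (starts at byte 1)
Byte[5]=EB: 3-byte lead, need 2 cont bytes. acc=0xB
Byte[6]=A9: continuation. acc=(acc<<6)|0x29=0x2E9
Byte[7]=80: continuation. acc=(acc<<6)|0x00=0xBA40
Completed: cp=U+BA40 (starts at byte 5)
Byte[8]=3B: 1-byte ASCII. cp=U+003B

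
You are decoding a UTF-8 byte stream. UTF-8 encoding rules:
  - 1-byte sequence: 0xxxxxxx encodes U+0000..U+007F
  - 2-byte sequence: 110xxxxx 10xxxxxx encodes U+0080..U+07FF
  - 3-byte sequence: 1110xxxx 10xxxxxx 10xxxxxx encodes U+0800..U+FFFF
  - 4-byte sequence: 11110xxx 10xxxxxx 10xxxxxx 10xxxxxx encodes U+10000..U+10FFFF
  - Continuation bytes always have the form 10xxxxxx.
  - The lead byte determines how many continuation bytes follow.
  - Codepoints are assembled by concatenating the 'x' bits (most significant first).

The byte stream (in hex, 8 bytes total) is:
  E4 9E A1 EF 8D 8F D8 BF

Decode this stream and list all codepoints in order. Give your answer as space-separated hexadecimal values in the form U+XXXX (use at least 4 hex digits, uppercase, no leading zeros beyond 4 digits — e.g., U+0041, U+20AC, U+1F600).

Byte[0]=E4: 3-byte lead, need 2 cont bytes. acc=0x4
Byte[1]=9E: continuation. acc=(acc<<6)|0x1E=0x11E
Byte[2]=A1: continuation. acc=(acc<<6)|0x21=0x47A1
Completed: cp=U+47A1 (starts at byte 0)
Byte[3]=EF: 3-byte lead, need 2 cont bytes. acc=0xF
Byte[4]=8D: continuation. acc=(acc<<6)|0x0D=0x3CD
Byte[5]=8F: continuation. acc=(acc<<6)|0x0F=0xF34F
Completed: cp=U+F34F (starts at byte 3)
Byte[6]=D8: 2-byte lead, need 1 cont bytes. acc=0x18
Byte[7]=BF: continuation. acc=(acc<<6)|0x3F=0x63F
Completed: cp=U+063F (starts at byte 6)

Answer: U+47A1 U+F34F U+063F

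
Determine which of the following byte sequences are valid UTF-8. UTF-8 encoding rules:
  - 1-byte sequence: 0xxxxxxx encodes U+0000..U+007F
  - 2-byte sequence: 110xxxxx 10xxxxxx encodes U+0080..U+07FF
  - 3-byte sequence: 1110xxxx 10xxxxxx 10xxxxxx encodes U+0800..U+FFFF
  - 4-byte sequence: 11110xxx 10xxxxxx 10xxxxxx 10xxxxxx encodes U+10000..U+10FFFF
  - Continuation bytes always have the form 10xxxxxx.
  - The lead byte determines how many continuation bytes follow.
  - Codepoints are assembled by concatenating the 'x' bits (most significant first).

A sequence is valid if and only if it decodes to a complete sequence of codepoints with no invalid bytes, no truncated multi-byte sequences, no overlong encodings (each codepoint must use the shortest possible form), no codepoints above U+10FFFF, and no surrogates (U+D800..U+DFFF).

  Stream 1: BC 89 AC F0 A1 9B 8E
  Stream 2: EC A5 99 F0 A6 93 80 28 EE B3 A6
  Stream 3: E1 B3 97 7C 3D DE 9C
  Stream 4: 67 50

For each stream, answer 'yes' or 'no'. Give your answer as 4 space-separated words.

Stream 1: error at byte offset 0. INVALID
Stream 2: decodes cleanly. VALID
Stream 3: decodes cleanly. VALID
Stream 4: decodes cleanly. VALID

Answer: no yes yes yes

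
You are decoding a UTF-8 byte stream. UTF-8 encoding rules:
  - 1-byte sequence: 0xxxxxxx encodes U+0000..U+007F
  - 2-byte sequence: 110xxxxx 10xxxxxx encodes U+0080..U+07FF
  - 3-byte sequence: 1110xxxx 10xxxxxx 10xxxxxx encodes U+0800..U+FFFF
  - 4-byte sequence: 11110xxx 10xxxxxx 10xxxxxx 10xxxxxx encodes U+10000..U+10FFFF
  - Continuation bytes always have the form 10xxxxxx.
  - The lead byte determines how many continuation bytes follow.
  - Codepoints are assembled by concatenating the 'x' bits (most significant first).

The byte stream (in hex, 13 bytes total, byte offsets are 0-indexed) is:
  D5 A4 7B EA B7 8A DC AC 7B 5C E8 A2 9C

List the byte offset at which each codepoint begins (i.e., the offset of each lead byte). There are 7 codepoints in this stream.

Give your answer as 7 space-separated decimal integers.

Answer: 0 2 3 6 8 9 10

Derivation:
Byte[0]=D5: 2-byte lead, need 1 cont bytes. acc=0x15
Byte[1]=A4: continuation. acc=(acc<<6)|0x24=0x564
Completed: cp=U+0564 (starts at byte 0)
Byte[2]=7B: 1-byte ASCII. cp=U+007B
Byte[3]=EA: 3-byte lead, need 2 cont bytes. acc=0xA
Byte[4]=B7: continuation. acc=(acc<<6)|0x37=0x2B7
Byte[5]=8A: continuation. acc=(acc<<6)|0x0A=0xADCA
Completed: cp=U+ADCA (starts at byte 3)
Byte[6]=DC: 2-byte lead, need 1 cont bytes. acc=0x1C
Byte[7]=AC: continuation. acc=(acc<<6)|0x2C=0x72C
Completed: cp=U+072C (starts at byte 6)
Byte[8]=7B: 1-byte ASCII. cp=U+007B
Byte[9]=5C: 1-byte ASCII. cp=U+005C
Byte[10]=E8: 3-byte lead, need 2 cont bytes. acc=0x8
Byte[11]=A2: continuation. acc=(acc<<6)|0x22=0x222
Byte[12]=9C: continuation. acc=(acc<<6)|0x1C=0x889C
Completed: cp=U+889C (starts at byte 10)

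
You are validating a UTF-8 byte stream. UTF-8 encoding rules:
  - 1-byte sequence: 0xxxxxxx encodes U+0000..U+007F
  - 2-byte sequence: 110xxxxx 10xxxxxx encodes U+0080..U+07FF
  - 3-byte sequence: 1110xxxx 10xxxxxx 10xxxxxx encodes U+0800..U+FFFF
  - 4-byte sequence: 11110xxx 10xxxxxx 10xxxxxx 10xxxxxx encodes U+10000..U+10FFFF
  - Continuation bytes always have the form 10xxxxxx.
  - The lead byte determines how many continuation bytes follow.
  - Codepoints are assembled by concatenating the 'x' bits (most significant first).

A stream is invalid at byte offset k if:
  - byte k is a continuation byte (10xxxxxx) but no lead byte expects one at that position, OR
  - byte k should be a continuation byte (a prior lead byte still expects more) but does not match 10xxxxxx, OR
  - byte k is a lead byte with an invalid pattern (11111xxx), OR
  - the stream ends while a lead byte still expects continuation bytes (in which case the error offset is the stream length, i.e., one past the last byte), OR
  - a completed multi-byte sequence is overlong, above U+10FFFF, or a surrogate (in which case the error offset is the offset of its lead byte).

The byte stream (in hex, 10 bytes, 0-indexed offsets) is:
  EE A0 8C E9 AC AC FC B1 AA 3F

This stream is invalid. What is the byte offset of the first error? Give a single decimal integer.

Byte[0]=EE: 3-byte lead, need 2 cont bytes. acc=0xE
Byte[1]=A0: continuation. acc=(acc<<6)|0x20=0x3A0
Byte[2]=8C: continuation. acc=(acc<<6)|0x0C=0xE80C
Completed: cp=U+E80C (starts at byte 0)
Byte[3]=E9: 3-byte lead, need 2 cont bytes. acc=0x9
Byte[4]=AC: continuation. acc=(acc<<6)|0x2C=0x26C
Byte[5]=AC: continuation. acc=(acc<<6)|0x2C=0x9B2C
Completed: cp=U+9B2C (starts at byte 3)
Byte[6]=FC: INVALID lead byte (not 0xxx/110x/1110/11110)

Answer: 6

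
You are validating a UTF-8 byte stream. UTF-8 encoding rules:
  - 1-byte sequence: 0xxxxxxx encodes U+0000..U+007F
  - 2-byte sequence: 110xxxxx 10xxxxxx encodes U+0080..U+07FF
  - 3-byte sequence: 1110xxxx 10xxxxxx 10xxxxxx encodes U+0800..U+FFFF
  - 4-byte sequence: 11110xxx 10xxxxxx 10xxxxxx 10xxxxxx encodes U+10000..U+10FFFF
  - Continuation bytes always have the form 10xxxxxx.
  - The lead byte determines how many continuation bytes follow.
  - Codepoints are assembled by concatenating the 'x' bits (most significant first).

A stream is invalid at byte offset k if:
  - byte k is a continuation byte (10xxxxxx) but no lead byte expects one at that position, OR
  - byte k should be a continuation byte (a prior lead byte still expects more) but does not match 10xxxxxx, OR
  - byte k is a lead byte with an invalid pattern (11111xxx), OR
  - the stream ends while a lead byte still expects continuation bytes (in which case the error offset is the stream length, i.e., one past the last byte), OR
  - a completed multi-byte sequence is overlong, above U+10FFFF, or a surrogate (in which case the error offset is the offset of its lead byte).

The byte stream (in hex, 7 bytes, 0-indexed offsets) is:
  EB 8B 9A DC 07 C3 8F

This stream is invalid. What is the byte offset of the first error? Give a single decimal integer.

Answer: 4

Derivation:
Byte[0]=EB: 3-byte lead, need 2 cont bytes. acc=0xB
Byte[1]=8B: continuation. acc=(acc<<6)|0x0B=0x2CB
Byte[2]=9A: continuation. acc=(acc<<6)|0x1A=0xB2DA
Completed: cp=U+B2DA (starts at byte 0)
Byte[3]=DC: 2-byte lead, need 1 cont bytes. acc=0x1C
Byte[4]=07: expected 10xxxxxx continuation. INVALID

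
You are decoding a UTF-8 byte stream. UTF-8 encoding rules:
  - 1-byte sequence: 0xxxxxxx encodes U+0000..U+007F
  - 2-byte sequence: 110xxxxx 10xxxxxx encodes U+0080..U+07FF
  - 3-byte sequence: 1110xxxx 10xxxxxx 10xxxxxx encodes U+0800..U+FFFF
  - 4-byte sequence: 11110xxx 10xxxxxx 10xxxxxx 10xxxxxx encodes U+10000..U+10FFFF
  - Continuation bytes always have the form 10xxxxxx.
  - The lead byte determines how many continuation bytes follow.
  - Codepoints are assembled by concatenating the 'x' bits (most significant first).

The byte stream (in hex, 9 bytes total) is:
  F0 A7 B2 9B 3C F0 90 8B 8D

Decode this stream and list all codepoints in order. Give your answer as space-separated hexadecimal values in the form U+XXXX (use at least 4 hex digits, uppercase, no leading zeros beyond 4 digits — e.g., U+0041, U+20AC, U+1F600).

Byte[0]=F0: 4-byte lead, need 3 cont bytes. acc=0x0
Byte[1]=A7: continuation. acc=(acc<<6)|0x27=0x27
Byte[2]=B2: continuation. acc=(acc<<6)|0x32=0x9F2
Byte[3]=9B: continuation. acc=(acc<<6)|0x1B=0x27C9B
Completed: cp=U+27C9B (starts at byte 0)
Byte[4]=3C: 1-byte ASCII. cp=U+003C
Byte[5]=F0: 4-byte lead, need 3 cont bytes. acc=0x0
Byte[6]=90: continuation. acc=(acc<<6)|0x10=0x10
Byte[7]=8B: continuation. acc=(acc<<6)|0x0B=0x40B
Byte[8]=8D: continuation. acc=(acc<<6)|0x0D=0x102CD
Completed: cp=U+102CD (starts at byte 5)

Answer: U+27C9B U+003C U+102CD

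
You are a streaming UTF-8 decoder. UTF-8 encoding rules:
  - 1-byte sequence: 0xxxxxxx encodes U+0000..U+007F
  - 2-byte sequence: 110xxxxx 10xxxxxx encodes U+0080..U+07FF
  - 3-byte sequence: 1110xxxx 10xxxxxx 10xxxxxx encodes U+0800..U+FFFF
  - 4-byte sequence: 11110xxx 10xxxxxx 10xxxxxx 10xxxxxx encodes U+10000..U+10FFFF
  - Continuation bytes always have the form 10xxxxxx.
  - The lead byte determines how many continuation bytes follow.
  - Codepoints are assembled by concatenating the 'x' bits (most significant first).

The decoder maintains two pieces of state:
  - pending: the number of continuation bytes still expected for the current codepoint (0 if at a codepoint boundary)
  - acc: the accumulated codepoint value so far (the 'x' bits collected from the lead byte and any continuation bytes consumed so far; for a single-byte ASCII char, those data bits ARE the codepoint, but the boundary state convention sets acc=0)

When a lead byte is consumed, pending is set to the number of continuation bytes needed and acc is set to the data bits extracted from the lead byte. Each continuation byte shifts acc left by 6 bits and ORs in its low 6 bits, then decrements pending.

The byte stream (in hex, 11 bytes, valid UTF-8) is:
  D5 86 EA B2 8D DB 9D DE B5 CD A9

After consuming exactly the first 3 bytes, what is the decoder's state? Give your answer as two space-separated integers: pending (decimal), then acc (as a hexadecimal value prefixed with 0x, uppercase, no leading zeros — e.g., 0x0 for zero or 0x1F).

Byte[0]=D5: 2-byte lead. pending=1, acc=0x15
Byte[1]=86: continuation. acc=(acc<<6)|0x06=0x546, pending=0
Byte[2]=EA: 3-byte lead. pending=2, acc=0xA

Answer: 2 0xA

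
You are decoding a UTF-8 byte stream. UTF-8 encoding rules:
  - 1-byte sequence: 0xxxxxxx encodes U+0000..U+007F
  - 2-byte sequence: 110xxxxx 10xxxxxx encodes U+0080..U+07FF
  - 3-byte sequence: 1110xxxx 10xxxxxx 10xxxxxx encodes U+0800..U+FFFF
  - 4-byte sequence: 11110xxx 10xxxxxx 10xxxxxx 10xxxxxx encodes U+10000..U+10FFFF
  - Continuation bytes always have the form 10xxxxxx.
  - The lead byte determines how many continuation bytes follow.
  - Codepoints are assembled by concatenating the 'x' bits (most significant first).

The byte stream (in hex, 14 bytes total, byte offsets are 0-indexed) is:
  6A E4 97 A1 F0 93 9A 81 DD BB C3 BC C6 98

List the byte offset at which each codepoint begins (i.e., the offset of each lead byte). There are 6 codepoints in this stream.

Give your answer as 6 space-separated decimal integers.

Answer: 0 1 4 8 10 12

Derivation:
Byte[0]=6A: 1-byte ASCII. cp=U+006A
Byte[1]=E4: 3-byte lead, need 2 cont bytes. acc=0x4
Byte[2]=97: continuation. acc=(acc<<6)|0x17=0x117
Byte[3]=A1: continuation. acc=(acc<<6)|0x21=0x45E1
Completed: cp=U+45E1 (starts at byte 1)
Byte[4]=F0: 4-byte lead, need 3 cont bytes. acc=0x0
Byte[5]=93: continuation. acc=(acc<<6)|0x13=0x13
Byte[6]=9A: continuation. acc=(acc<<6)|0x1A=0x4DA
Byte[7]=81: continuation. acc=(acc<<6)|0x01=0x13681
Completed: cp=U+13681 (starts at byte 4)
Byte[8]=DD: 2-byte lead, need 1 cont bytes. acc=0x1D
Byte[9]=BB: continuation. acc=(acc<<6)|0x3B=0x77B
Completed: cp=U+077B (starts at byte 8)
Byte[10]=C3: 2-byte lead, need 1 cont bytes. acc=0x3
Byte[11]=BC: continuation. acc=(acc<<6)|0x3C=0xFC
Completed: cp=U+00FC (starts at byte 10)
Byte[12]=C6: 2-byte lead, need 1 cont bytes. acc=0x6
Byte[13]=98: continuation. acc=(acc<<6)|0x18=0x198
Completed: cp=U+0198 (starts at byte 12)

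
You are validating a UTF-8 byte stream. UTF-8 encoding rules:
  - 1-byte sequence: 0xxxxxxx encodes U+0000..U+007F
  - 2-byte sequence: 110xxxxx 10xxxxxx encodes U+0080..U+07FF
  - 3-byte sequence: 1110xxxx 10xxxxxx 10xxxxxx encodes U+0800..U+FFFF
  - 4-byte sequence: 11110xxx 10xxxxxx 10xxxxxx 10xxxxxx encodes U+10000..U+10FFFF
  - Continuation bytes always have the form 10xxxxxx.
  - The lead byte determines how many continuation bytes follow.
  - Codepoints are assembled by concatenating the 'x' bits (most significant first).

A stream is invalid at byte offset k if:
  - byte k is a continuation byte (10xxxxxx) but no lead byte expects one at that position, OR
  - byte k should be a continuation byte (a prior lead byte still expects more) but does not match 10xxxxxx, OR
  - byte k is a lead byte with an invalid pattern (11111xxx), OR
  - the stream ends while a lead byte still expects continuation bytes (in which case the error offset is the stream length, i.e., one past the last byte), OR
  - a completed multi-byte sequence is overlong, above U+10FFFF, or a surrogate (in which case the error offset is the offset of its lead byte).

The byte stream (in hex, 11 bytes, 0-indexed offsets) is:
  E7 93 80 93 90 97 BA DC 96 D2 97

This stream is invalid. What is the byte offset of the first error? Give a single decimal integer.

Byte[0]=E7: 3-byte lead, need 2 cont bytes. acc=0x7
Byte[1]=93: continuation. acc=(acc<<6)|0x13=0x1D3
Byte[2]=80: continuation. acc=(acc<<6)|0x00=0x74C0
Completed: cp=U+74C0 (starts at byte 0)
Byte[3]=93: INVALID lead byte (not 0xxx/110x/1110/11110)

Answer: 3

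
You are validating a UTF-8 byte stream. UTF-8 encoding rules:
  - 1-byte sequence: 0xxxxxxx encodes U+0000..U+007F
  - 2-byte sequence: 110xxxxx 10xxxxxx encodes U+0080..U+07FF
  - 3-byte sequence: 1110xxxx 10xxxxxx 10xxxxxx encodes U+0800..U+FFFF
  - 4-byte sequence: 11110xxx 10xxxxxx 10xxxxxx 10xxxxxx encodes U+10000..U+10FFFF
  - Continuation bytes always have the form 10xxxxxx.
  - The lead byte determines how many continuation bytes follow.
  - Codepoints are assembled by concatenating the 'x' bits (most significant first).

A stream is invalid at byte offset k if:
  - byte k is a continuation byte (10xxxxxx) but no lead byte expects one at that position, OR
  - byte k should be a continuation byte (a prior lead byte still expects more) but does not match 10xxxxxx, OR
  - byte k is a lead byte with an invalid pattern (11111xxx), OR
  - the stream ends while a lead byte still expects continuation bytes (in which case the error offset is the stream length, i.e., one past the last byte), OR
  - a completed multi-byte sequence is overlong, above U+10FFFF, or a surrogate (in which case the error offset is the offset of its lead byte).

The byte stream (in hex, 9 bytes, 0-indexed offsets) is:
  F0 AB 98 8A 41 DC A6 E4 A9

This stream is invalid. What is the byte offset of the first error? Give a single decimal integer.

Byte[0]=F0: 4-byte lead, need 3 cont bytes. acc=0x0
Byte[1]=AB: continuation. acc=(acc<<6)|0x2B=0x2B
Byte[2]=98: continuation. acc=(acc<<6)|0x18=0xAD8
Byte[3]=8A: continuation. acc=(acc<<6)|0x0A=0x2B60A
Completed: cp=U+2B60A (starts at byte 0)
Byte[4]=41: 1-byte ASCII. cp=U+0041
Byte[5]=DC: 2-byte lead, need 1 cont bytes. acc=0x1C
Byte[6]=A6: continuation. acc=(acc<<6)|0x26=0x726
Completed: cp=U+0726 (starts at byte 5)
Byte[7]=E4: 3-byte lead, need 2 cont bytes. acc=0x4
Byte[8]=A9: continuation. acc=(acc<<6)|0x29=0x129
Byte[9]: stream ended, expected continuation. INVALID

Answer: 9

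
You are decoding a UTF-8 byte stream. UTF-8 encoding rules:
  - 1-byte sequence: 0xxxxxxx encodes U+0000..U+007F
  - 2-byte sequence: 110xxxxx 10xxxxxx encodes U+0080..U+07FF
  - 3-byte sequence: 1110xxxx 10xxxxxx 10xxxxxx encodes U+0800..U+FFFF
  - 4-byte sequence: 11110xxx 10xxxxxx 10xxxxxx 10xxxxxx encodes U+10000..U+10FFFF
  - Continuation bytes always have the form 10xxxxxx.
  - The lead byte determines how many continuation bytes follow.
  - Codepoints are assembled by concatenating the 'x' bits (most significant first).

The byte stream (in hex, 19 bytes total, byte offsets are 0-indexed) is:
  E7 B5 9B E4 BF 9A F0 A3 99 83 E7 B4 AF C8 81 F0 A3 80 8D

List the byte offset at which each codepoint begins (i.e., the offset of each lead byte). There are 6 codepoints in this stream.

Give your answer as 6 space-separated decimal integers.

Byte[0]=E7: 3-byte lead, need 2 cont bytes. acc=0x7
Byte[1]=B5: continuation. acc=(acc<<6)|0x35=0x1F5
Byte[2]=9B: continuation. acc=(acc<<6)|0x1B=0x7D5B
Completed: cp=U+7D5B (starts at byte 0)
Byte[3]=E4: 3-byte lead, need 2 cont bytes. acc=0x4
Byte[4]=BF: continuation. acc=(acc<<6)|0x3F=0x13F
Byte[5]=9A: continuation. acc=(acc<<6)|0x1A=0x4FDA
Completed: cp=U+4FDA (starts at byte 3)
Byte[6]=F0: 4-byte lead, need 3 cont bytes. acc=0x0
Byte[7]=A3: continuation. acc=(acc<<6)|0x23=0x23
Byte[8]=99: continuation. acc=(acc<<6)|0x19=0x8D9
Byte[9]=83: continuation. acc=(acc<<6)|0x03=0x23643
Completed: cp=U+23643 (starts at byte 6)
Byte[10]=E7: 3-byte lead, need 2 cont bytes. acc=0x7
Byte[11]=B4: continuation. acc=(acc<<6)|0x34=0x1F4
Byte[12]=AF: continuation. acc=(acc<<6)|0x2F=0x7D2F
Completed: cp=U+7D2F (starts at byte 10)
Byte[13]=C8: 2-byte lead, need 1 cont bytes. acc=0x8
Byte[14]=81: continuation. acc=(acc<<6)|0x01=0x201
Completed: cp=U+0201 (starts at byte 13)
Byte[15]=F0: 4-byte lead, need 3 cont bytes. acc=0x0
Byte[16]=A3: continuation. acc=(acc<<6)|0x23=0x23
Byte[17]=80: continuation. acc=(acc<<6)|0x00=0x8C0
Byte[18]=8D: continuation. acc=(acc<<6)|0x0D=0x2300D
Completed: cp=U+2300D (starts at byte 15)

Answer: 0 3 6 10 13 15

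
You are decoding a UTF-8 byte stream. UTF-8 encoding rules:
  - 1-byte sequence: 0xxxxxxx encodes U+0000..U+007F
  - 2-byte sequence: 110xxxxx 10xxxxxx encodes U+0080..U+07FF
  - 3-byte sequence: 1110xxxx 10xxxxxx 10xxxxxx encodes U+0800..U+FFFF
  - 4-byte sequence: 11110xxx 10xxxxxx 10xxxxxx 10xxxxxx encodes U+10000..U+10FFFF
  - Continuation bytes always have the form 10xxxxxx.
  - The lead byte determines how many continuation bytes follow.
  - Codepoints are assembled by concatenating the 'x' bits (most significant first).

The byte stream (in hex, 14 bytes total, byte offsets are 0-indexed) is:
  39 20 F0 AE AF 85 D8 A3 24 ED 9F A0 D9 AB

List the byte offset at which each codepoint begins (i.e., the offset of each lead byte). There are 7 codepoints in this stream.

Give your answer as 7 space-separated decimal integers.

Byte[0]=39: 1-byte ASCII. cp=U+0039
Byte[1]=20: 1-byte ASCII. cp=U+0020
Byte[2]=F0: 4-byte lead, need 3 cont bytes. acc=0x0
Byte[3]=AE: continuation. acc=(acc<<6)|0x2E=0x2E
Byte[4]=AF: continuation. acc=(acc<<6)|0x2F=0xBAF
Byte[5]=85: continuation. acc=(acc<<6)|0x05=0x2EBC5
Completed: cp=U+2EBC5 (starts at byte 2)
Byte[6]=D8: 2-byte lead, need 1 cont bytes. acc=0x18
Byte[7]=A3: continuation. acc=(acc<<6)|0x23=0x623
Completed: cp=U+0623 (starts at byte 6)
Byte[8]=24: 1-byte ASCII. cp=U+0024
Byte[9]=ED: 3-byte lead, need 2 cont bytes. acc=0xD
Byte[10]=9F: continuation. acc=(acc<<6)|0x1F=0x35F
Byte[11]=A0: continuation. acc=(acc<<6)|0x20=0xD7E0
Completed: cp=U+D7E0 (starts at byte 9)
Byte[12]=D9: 2-byte lead, need 1 cont bytes. acc=0x19
Byte[13]=AB: continuation. acc=(acc<<6)|0x2B=0x66B
Completed: cp=U+066B (starts at byte 12)

Answer: 0 1 2 6 8 9 12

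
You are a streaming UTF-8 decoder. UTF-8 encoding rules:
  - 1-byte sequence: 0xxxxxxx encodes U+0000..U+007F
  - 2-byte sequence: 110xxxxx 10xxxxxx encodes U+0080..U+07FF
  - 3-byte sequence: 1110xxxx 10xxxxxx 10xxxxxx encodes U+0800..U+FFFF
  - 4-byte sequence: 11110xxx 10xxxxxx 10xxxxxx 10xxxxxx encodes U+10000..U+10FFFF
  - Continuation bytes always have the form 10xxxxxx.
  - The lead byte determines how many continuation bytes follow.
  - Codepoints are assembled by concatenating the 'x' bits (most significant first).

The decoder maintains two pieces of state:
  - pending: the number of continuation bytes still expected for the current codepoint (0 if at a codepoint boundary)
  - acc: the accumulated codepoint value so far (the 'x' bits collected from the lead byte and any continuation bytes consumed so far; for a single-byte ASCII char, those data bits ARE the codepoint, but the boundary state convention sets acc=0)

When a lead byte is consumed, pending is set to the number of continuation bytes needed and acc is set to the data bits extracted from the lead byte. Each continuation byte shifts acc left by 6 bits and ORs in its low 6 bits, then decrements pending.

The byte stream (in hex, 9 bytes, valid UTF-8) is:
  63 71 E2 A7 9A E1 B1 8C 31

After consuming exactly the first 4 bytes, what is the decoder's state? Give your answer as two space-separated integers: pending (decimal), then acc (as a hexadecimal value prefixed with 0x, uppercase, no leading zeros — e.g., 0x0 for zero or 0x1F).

Byte[0]=63: 1-byte. pending=0, acc=0x0
Byte[1]=71: 1-byte. pending=0, acc=0x0
Byte[2]=E2: 3-byte lead. pending=2, acc=0x2
Byte[3]=A7: continuation. acc=(acc<<6)|0x27=0xA7, pending=1

Answer: 1 0xA7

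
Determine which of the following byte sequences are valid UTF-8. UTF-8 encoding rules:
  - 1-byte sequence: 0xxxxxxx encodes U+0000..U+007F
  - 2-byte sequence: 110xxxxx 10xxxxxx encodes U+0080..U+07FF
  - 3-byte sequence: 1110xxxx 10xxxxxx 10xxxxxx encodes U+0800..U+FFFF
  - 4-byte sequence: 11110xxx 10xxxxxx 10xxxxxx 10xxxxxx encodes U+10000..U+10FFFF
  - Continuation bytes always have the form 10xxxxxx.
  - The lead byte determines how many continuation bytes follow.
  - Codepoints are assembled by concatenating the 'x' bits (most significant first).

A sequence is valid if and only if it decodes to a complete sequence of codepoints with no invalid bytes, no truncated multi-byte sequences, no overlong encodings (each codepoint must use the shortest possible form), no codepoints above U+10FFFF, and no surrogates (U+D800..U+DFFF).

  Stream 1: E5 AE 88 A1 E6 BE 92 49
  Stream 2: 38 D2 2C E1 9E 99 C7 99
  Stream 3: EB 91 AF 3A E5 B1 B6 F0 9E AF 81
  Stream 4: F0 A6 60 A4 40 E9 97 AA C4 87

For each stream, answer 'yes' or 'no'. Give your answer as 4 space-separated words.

Answer: no no yes no

Derivation:
Stream 1: error at byte offset 3. INVALID
Stream 2: error at byte offset 2. INVALID
Stream 3: decodes cleanly. VALID
Stream 4: error at byte offset 2. INVALID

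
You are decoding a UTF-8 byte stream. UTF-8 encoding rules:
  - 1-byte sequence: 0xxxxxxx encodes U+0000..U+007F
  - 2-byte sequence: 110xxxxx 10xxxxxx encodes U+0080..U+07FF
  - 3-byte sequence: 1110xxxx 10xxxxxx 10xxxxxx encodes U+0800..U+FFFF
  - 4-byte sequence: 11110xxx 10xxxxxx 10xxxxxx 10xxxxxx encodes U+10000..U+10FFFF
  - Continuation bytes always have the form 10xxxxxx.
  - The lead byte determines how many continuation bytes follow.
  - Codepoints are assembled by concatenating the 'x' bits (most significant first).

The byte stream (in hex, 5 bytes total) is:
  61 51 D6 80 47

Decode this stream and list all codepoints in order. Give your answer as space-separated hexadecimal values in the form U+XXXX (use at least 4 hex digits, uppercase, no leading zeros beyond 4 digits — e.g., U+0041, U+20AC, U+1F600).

Byte[0]=61: 1-byte ASCII. cp=U+0061
Byte[1]=51: 1-byte ASCII. cp=U+0051
Byte[2]=D6: 2-byte lead, need 1 cont bytes. acc=0x16
Byte[3]=80: continuation. acc=(acc<<6)|0x00=0x580
Completed: cp=U+0580 (starts at byte 2)
Byte[4]=47: 1-byte ASCII. cp=U+0047

Answer: U+0061 U+0051 U+0580 U+0047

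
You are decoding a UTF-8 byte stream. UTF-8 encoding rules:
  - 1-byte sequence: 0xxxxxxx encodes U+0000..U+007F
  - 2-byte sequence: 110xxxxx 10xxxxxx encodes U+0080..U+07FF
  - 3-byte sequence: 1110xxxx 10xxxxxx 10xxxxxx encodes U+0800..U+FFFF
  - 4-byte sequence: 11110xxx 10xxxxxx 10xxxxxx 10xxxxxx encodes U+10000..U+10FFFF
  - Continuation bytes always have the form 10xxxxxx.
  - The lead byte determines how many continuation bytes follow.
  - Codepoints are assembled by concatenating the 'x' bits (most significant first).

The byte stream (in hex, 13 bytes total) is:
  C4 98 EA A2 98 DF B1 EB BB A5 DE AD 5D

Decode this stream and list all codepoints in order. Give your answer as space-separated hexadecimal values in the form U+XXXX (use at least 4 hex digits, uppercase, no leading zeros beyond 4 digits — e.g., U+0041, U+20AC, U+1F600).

Byte[0]=C4: 2-byte lead, need 1 cont bytes. acc=0x4
Byte[1]=98: continuation. acc=(acc<<6)|0x18=0x118
Completed: cp=U+0118 (starts at byte 0)
Byte[2]=EA: 3-byte lead, need 2 cont bytes. acc=0xA
Byte[3]=A2: continuation. acc=(acc<<6)|0x22=0x2A2
Byte[4]=98: continuation. acc=(acc<<6)|0x18=0xA898
Completed: cp=U+A898 (starts at byte 2)
Byte[5]=DF: 2-byte lead, need 1 cont bytes. acc=0x1F
Byte[6]=B1: continuation. acc=(acc<<6)|0x31=0x7F1
Completed: cp=U+07F1 (starts at byte 5)
Byte[7]=EB: 3-byte lead, need 2 cont bytes. acc=0xB
Byte[8]=BB: continuation. acc=(acc<<6)|0x3B=0x2FB
Byte[9]=A5: continuation. acc=(acc<<6)|0x25=0xBEE5
Completed: cp=U+BEE5 (starts at byte 7)
Byte[10]=DE: 2-byte lead, need 1 cont bytes. acc=0x1E
Byte[11]=AD: continuation. acc=(acc<<6)|0x2D=0x7AD
Completed: cp=U+07AD (starts at byte 10)
Byte[12]=5D: 1-byte ASCII. cp=U+005D

Answer: U+0118 U+A898 U+07F1 U+BEE5 U+07AD U+005D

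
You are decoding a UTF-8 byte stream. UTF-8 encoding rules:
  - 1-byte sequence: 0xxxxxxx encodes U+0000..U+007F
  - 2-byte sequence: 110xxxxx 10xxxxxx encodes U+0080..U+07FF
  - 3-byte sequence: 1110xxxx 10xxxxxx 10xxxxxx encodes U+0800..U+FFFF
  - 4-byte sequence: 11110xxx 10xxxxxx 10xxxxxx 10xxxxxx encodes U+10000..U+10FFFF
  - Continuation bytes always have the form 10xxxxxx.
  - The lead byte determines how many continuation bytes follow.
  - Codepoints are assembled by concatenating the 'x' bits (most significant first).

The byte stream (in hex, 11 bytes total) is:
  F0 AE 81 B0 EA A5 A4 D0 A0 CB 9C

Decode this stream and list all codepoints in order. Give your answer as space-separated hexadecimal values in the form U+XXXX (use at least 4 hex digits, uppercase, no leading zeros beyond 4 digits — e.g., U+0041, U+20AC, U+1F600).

Byte[0]=F0: 4-byte lead, need 3 cont bytes. acc=0x0
Byte[1]=AE: continuation. acc=(acc<<6)|0x2E=0x2E
Byte[2]=81: continuation. acc=(acc<<6)|0x01=0xB81
Byte[3]=B0: continuation. acc=(acc<<6)|0x30=0x2E070
Completed: cp=U+2E070 (starts at byte 0)
Byte[4]=EA: 3-byte lead, need 2 cont bytes. acc=0xA
Byte[5]=A5: continuation. acc=(acc<<6)|0x25=0x2A5
Byte[6]=A4: continuation. acc=(acc<<6)|0x24=0xA964
Completed: cp=U+A964 (starts at byte 4)
Byte[7]=D0: 2-byte lead, need 1 cont bytes. acc=0x10
Byte[8]=A0: continuation. acc=(acc<<6)|0x20=0x420
Completed: cp=U+0420 (starts at byte 7)
Byte[9]=CB: 2-byte lead, need 1 cont bytes. acc=0xB
Byte[10]=9C: continuation. acc=(acc<<6)|0x1C=0x2DC
Completed: cp=U+02DC (starts at byte 9)

Answer: U+2E070 U+A964 U+0420 U+02DC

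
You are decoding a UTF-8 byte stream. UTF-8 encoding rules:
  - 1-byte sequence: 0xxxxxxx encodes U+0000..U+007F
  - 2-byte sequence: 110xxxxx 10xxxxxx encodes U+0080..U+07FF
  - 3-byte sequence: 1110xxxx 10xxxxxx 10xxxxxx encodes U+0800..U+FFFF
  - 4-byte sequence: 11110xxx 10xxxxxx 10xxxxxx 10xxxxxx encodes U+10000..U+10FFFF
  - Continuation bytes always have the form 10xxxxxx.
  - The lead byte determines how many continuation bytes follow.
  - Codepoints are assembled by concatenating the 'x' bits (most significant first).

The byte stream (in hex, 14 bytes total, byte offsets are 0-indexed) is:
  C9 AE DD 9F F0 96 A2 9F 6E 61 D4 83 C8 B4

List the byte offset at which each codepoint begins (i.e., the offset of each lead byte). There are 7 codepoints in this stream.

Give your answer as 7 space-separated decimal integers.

Byte[0]=C9: 2-byte lead, need 1 cont bytes. acc=0x9
Byte[1]=AE: continuation. acc=(acc<<6)|0x2E=0x26E
Completed: cp=U+026E (starts at byte 0)
Byte[2]=DD: 2-byte lead, need 1 cont bytes. acc=0x1D
Byte[3]=9F: continuation. acc=(acc<<6)|0x1F=0x75F
Completed: cp=U+075F (starts at byte 2)
Byte[4]=F0: 4-byte lead, need 3 cont bytes. acc=0x0
Byte[5]=96: continuation. acc=(acc<<6)|0x16=0x16
Byte[6]=A2: continuation. acc=(acc<<6)|0x22=0x5A2
Byte[7]=9F: continuation. acc=(acc<<6)|0x1F=0x1689F
Completed: cp=U+1689F (starts at byte 4)
Byte[8]=6E: 1-byte ASCII. cp=U+006E
Byte[9]=61: 1-byte ASCII. cp=U+0061
Byte[10]=D4: 2-byte lead, need 1 cont bytes. acc=0x14
Byte[11]=83: continuation. acc=(acc<<6)|0x03=0x503
Completed: cp=U+0503 (starts at byte 10)
Byte[12]=C8: 2-byte lead, need 1 cont bytes. acc=0x8
Byte[13]=B4: continuation. acc=(acc<<6)|0x34=0x234
Completed: cp=U+0234 (starts at byte 12)

Answer: 0 2 4 8 9 10 12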